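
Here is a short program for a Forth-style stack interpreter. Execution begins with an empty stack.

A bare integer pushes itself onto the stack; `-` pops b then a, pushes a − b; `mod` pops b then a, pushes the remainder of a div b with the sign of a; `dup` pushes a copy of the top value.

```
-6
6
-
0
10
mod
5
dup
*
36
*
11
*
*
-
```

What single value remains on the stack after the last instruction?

-6  : [-6]
6   : [-6, 6]
-   : [-12]
0   : [-12, 0]
10  : [-12, 0, 10]
mod : [-12, 0]
5   : [-12, 0, 5]
dup : [-12, 0, 5, 5]
*   : [-12, 0, 25]
36  : [-12, 0, 25, 36]
*   : [-12, 0, 900]
11  : [-12, 0, 900, 11]
*   : [-12, 0, 9900]
*   : [-12, 0]
-   : [-12]

-12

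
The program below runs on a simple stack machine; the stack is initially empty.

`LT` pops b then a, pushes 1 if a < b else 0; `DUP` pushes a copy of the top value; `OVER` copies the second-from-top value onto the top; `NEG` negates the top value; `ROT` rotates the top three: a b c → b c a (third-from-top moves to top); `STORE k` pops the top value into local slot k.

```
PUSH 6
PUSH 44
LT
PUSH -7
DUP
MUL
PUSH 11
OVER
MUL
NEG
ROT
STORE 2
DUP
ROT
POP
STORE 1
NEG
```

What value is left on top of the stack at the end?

PUSH 6  → [6]
PUSH 44 → [6, 44]
LT      → [1]
PUSH -7 → [1, -7]
DUP     → [1, -7, -7]
MUL     → [1, 49]
PUSH 11 → [1, 49, 11]
OVER    → [1, 49, 11, 49]
MUL     → [1, 49, 539]
NEG     → [1, 49, -539]
ROT     → [49, -539, 1]
STORE 2 → [49, -539]
DUP     → [49, -539, -539]
ROT     → [-539, -539, 49]
POP     → [-539, -539]
STORE 1 → [-539]
NEG     → [539]

539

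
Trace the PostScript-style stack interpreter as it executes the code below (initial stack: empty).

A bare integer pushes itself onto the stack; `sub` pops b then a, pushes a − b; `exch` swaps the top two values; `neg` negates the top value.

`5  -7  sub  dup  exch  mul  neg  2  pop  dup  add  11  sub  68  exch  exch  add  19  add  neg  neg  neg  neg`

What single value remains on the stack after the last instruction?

-212

5    -> 5
-7   -> 5 -7
sub  -> 12
dup  -> 12 12
exch -> 12 12
mul  -> 144
neg  -> -144
2    -> -144 2
pop  -> -144
dup  -> -144 -144
add  -> -288
11   -> -288 11
sub  -> -299
68   -> -299 68
exch -> 68 -299
exch -> -299 68
add  -> -231
19   -> -231 19
add  -> -212
neg  -> 212
neg  -> -212
neg  -> 212
neg  -> -212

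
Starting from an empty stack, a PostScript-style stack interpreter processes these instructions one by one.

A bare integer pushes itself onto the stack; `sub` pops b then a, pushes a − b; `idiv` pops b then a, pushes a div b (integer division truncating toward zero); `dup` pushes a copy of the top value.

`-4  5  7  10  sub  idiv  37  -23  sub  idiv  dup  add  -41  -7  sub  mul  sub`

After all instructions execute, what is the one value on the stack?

-4   → [-4]
5    → [-4, 5]
7    → [-4, 5, 7]
10   → [-4, 5, 7, 10]
sub  → [-4, 5, -3]
idiv → [-4, -1]
37   → [-4, -1, 37]
-23  → [-4, -1, 37, -23]
sub  → [-4, -1, 60]
idiv → [-4, 0]
dup  → [-4, 0, 0]
add  → [-4, 0]
-41  → [-4, 0, -41]
-7   → [-4, 0, -41, -7]
sub  → [-4, 0, -34]
mul  → [-4, 0]
sub  → [-4]

-4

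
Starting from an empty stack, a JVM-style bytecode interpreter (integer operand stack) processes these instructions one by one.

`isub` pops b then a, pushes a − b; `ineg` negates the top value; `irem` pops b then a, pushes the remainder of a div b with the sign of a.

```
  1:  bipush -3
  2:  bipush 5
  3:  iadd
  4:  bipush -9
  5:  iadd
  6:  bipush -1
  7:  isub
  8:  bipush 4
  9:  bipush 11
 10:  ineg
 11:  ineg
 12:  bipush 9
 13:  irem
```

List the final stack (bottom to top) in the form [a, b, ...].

bipush -3  -3
bipush 5   -3 5
iadd       2
bipush -9  2 -9
iadd       -7
bipush -1  -7 -1
isub       -6
bipush 4   -6 4
bipush 11  -6 4 11
ineg       -6 4 -11
ineg       -6 4 11
bipush 9   -6 4 11 9
irem       -6 4 2

[-6, 4, 2]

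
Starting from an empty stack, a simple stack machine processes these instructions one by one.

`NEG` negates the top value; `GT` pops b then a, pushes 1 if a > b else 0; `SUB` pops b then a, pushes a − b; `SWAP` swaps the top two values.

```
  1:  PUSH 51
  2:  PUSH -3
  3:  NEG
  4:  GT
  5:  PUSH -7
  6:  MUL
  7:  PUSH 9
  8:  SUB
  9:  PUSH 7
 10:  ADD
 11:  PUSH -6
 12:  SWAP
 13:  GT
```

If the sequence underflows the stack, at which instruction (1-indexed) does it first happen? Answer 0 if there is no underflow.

0

PUSH 51 → 51
PUSH -3 → 51 -3
NEG     → 51 3
GT      → 1
PUSH -7 → 1 -7
MUL     → -7
PUSH 9  → -7 9
SUB     → -16
PUSH 7  → -16 7
ADD     → -9
PUSH -6 → -9 -6
SWAP    → -6 -9
GT      → 1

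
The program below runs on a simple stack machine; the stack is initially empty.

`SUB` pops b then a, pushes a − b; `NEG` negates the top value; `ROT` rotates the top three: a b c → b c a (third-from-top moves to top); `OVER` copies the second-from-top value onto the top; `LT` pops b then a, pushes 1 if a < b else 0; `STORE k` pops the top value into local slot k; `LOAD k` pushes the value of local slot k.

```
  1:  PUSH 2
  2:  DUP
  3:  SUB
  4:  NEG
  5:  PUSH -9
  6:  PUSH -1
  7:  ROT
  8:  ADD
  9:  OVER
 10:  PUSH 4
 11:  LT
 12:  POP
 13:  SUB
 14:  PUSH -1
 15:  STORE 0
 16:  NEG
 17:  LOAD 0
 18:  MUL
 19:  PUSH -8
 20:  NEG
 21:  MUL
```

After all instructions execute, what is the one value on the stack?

PUSH 2   [2]
DUP      [2, 2]
SUB      [0]
NEG      [0]
PUSH -9  [0, -9]
PUSH -1  [0, -9, -1]
ROT      [-9, -1, 0]
ADD      [-9, -1]
OVER     [-9, -1, -9]
PUSH 4   [-9, -1, -9, 4]
LT       [-9, -1, 1]
POP      [-9, -1]
SUB      [-8]
PUSH -1  [-8, -1]
STORE 0  [-8]
NEG      [8]
LOAD 0   [8, -1]
MUL      [-8]
PUSH -8  [-8, -8]
NEG      [-8, 8]
MUL      [-64]

-64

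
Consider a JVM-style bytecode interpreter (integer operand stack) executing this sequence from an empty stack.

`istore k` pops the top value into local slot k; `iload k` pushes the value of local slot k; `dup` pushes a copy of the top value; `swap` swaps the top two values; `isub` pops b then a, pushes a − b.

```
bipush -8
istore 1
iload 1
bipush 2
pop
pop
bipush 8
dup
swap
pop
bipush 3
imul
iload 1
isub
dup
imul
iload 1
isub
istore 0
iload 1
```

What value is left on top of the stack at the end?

-8

bipush -8 : -8
istore 1  : (empty)
iload 1   : -8
bipush 2  : -8 2
pop       : -8
pop       : (empty)
bipush 8  : 8
dup       : 8 8
swap      : 8 8
pop       : 8
bipush 3  : 8 3
imul      : 24
iload 1   : 24 -8
isub      : 32
dup       : 32 32
imul      : 1024
iload 1   : 1024 -8
isub      : 1032
istore 0  : (empty)
iload 1   : -8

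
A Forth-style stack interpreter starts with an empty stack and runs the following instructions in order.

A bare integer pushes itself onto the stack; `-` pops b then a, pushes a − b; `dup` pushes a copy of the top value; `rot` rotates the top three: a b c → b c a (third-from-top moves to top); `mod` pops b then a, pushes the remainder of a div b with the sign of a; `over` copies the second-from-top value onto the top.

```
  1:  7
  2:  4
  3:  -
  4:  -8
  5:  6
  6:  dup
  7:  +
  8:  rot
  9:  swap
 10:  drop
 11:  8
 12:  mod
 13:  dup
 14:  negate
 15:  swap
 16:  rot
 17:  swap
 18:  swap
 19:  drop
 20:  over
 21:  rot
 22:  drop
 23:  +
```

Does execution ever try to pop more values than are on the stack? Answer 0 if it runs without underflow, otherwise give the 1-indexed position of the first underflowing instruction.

0

7      -> 7
4      -> 7 4
-      -> 3
-8     -> 3 -8
6      -> 3 -8 6
dup    -> 3 -8 6 6
+      -> 3 -8 12
rot    -> -8 12 3
swap   -> -8 3 12
drop   -> -8 3
8      -> -8 3 8
mod    -> -8 3
dup    -> -8 3 3
negate -> -8 3 -3
swap   -> -8 -3 3
rot    -> -3 3 -8
swap   -> -3 -8 3
swap   -> -3 3 -8
drop   -> -3 3
over   -> -3 3 -3
rot    -> 3 -3 -3
drop   -> 3 -3
+      -> 0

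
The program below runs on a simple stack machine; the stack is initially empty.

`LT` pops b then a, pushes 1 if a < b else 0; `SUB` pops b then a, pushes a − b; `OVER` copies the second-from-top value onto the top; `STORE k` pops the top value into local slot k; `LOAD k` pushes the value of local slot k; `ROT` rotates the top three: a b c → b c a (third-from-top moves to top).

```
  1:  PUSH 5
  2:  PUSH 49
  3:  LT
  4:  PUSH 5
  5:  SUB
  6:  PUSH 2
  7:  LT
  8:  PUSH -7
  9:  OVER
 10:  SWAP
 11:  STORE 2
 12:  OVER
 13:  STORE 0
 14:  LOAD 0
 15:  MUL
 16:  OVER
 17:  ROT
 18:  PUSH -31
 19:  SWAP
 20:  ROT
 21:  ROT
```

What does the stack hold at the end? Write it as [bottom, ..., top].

[1, 1, 1, -31]

PUSH 5    5
PUSH 49   5 49
LT        1
PUSH 5    1 5
SUB       -4
PUSH 2    -4 2
LT        1
PUSH -7   1 -7
OVER      1 -7 1
SWAP      1 1 -7
STORE 2   1 1
OVER      1 1 1
STORE 0   1 1
LOAD 0    1 1 1
MUL       1 1
OVER      1 1 1
ROT       1 1 1
PUSH -31  1 1 1 -31
SWAP      1 1 -31 1
ROT       1 -31 1 1
ROT       1 1 1 -31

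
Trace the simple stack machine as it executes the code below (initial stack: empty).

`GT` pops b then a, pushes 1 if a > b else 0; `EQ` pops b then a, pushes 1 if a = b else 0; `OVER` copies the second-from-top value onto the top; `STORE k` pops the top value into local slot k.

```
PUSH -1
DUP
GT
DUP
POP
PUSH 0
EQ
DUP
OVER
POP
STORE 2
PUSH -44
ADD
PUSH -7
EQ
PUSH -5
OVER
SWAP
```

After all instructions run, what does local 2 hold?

PUSH -1  -> [-1]
DUP      -> [-1, -1]
GT       -> [0]
DUP      -> [0, 0]
POP      -> [0]
PUSH 0   -> [0, 0]
EQ       -> [1]
DUP      -> [1, 1]
OVER     -> [1, 1, 1]
POP      -> [1, 1]
STORE 2  -> [1]
PUSH -44 -> [1, -44]
ADD      -> [-43]
PUSH -7  -> [-43, -7]
EQ       -> [0]
PUSH -5  -> [0, -5]
OVER     -> [0, -5, 0]
SWAP     -> [0, 0, -5]

1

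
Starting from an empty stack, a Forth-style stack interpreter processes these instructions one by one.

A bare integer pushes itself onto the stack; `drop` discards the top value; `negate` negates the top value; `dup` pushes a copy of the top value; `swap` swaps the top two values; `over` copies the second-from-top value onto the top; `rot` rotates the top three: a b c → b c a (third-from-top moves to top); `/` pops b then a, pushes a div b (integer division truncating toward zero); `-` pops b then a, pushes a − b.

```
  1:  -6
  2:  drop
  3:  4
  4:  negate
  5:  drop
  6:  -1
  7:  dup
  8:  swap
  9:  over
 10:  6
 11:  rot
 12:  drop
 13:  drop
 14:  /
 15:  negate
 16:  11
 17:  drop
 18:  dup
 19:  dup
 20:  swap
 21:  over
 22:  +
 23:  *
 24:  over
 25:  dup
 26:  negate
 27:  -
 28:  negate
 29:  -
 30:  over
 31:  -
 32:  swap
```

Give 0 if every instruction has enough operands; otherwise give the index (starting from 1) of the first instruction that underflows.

0

-6      -6
drop    (empty)
4       4
negate  -4
drop    (empty)
-1      -1
dup     -1 -1
swap    -1 -1
over    -1 -1 -1
6       -1 -1 -1 6
rot     -1 -1 6 -1
drop    -1 -1 6
drop    -1 -1
/       1
negate  -1
11      -1 11
drop    -1
dup     -1 -1
dup     -1 -1 -1
swap    -1 -1 -1
over    -1 -1 -1 -1
+       -1 -1 -2
*       -1 2
over    -1 2 -1
dup     -1 2 -1 -1
negate  -1 2 -1 1
-       -1 2 -2
negate  -1 2 2
-       -1 0
over    -1 0 -1
-       -1 1
swap    1 -1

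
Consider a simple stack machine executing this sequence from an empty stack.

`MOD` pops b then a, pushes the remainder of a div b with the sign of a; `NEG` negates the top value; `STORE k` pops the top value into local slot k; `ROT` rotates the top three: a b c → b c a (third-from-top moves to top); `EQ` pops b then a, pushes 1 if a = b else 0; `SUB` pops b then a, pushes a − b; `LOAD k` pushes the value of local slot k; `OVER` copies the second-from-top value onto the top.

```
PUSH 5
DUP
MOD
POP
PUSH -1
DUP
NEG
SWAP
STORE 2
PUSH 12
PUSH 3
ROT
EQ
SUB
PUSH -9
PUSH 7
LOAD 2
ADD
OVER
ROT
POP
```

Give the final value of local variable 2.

-1

PUSH 5  → 5
DUP     → 5 5
MOD     → 0
POP     → (empty)
PUSH -1 → -1
DUP     → -1 -1
NEG     → -1 1
SWAP    → 1 -1
STORE 2 → 1
PUSH 12 → 1 12
PUSH 3  → 1 12 3
ROT     → 12 3 1
EQ      → 12 0
SUB     → 12
PUSH -9 → 12 -9
PUSH 7  → 12 -9 7
LOAD 2  → 12 -9 7 -1
ADD     → 12 -9 6
OVER    → 12 -9 6 -9
ROT     → 12 6 -9 -9
POP     → 12 6 -9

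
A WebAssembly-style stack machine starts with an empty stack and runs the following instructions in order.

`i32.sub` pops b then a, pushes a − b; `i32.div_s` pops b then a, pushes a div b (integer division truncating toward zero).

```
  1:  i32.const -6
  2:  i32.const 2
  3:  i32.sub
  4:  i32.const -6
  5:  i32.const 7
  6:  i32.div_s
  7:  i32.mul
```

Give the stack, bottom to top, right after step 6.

[-8, 0]

i32.const -6 -> [-6]
i32.const 2  -> [-6, 2]
i32.sub      -> [-8]
i32.const -6 -> [-8, -6]
i32.const 7  -> [-8, -6, 7]
i32.div_s    -> [-8, 0]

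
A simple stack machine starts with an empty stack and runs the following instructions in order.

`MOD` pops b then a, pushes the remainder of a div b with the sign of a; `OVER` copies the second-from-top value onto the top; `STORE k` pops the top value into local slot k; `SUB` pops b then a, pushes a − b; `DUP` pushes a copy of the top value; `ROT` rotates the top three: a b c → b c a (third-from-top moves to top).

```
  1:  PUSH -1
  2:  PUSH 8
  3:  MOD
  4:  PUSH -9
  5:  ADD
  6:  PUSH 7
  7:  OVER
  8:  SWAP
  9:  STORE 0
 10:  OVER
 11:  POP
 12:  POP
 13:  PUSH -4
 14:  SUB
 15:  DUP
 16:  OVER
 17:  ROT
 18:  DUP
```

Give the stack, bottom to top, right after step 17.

PUSH -1 : -1
PUSH 8  : -1 8
MOD     : -1
PUSH -9 : -1 -9
ADD     : -10
PUSH 7  : -10 7
OVER    : -10 7 -10
SWAP    : -10 -10 7
STORE 0 : -10 -10
OVER    : -10 -10 -10
POP     : -10 -10
POP     : -10
PUSH -4 : -10 -4
SUB     : -6
DUP     : -6 -6
OVER    : -6 -6 -6
ROT     : -6 -6 -6

[-6, -6, -6]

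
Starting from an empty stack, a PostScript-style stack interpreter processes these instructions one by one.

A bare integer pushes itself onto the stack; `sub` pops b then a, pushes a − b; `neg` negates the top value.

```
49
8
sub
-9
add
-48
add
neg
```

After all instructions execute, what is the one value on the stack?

16

49   [49]
8    [49, 8]
sub  [41]
-9   [41, -9]
add  [32]
-48  [32, -48]
add  [-16]
neg  [16]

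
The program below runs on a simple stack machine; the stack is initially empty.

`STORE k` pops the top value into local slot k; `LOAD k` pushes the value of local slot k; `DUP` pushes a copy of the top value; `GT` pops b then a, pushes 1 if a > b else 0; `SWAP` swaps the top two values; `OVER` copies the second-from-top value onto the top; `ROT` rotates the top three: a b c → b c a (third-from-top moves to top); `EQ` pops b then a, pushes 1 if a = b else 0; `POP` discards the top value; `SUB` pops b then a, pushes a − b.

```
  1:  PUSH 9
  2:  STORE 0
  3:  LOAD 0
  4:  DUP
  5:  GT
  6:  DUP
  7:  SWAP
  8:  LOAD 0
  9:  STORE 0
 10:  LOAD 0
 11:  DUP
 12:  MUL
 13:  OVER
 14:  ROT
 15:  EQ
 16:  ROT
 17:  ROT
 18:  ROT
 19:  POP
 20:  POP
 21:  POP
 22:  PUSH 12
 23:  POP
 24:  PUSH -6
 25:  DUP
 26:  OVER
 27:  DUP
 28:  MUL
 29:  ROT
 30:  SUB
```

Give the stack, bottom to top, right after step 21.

[]

PUSH 9  → 9
STORE 0 → (empty)
LOAD 0  → 9
DUP     → 9 9
GT      → 0
DUP     → 0 0
SWAP    → 0 0
LOAD 0  → 0 0 9
STORE 0 → 0 0
LOAD 0  → 0 0 9
DUP     → 0 0 9 9
MUL     → 0 0 81
OVER    → 0 0 81 0
ROT     → 0 81 0 0
EQ      → 0 81 1
ROT     → 81 1 0
ROT     → 1 0 81
ROT     → 0 81 1
POP     → 0 81
POP     → 0
POP     → (empty)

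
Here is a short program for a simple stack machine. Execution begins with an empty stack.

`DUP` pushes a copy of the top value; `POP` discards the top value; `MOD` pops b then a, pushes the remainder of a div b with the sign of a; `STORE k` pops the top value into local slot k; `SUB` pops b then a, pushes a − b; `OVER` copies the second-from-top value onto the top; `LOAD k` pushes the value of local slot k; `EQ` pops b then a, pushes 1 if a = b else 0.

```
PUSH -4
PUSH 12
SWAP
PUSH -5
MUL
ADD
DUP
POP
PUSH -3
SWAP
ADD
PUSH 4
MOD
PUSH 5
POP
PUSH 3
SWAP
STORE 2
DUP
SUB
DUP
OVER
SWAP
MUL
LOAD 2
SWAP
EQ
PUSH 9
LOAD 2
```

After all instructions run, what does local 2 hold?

1

PUSH -4 → -4
PUSH 12 → -4 12
SWAP    → 12 -4
PUSH -5 → 12 -4 -5
MUL     → 12 20
ADD     → 32
DUP     → 32 32
POP     → 32
PUSH -3 → 32 -3
SWAP    → -3 32
ADD     → 29
PUSH 4  → 29 4
MOD     → 1
PUSH 5  → 1 5
POP     → 1
PUSH 3  → 1 3
SWAP    → 3 1
STORE 2 → 3
DUP     → 3 3
SUB     → 0
DUP     → 0 0
OVER    → 0 0 0
SWAP    → 0 0 0
MUL     → 0 0
LOAD 2  → 0 0 1
SWAP    → 0 1 0
EQ      → 0 0
PUSH 9  → 0 0 9
LOAD 2  → 0 0 9 1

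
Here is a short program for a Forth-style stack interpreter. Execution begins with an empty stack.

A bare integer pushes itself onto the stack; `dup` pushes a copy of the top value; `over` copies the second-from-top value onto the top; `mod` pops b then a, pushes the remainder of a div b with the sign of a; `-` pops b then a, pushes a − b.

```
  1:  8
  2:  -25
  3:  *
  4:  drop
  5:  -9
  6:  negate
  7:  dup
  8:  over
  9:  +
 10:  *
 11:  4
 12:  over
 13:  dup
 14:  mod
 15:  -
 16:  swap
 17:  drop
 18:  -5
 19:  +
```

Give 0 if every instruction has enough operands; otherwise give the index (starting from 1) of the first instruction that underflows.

0

8      : 8
-25    : 8 -25
*      : -200
drop   : (empty)
-9     : -9
negate : 9
dup    : 9 9
over   : 9 9 9
+      : 9 18
*      : 162
4      : 162 4
over   : 162 4 162
dup    : 162 4 162 162
mod    : 162 4 0
-      : 162 4
swap   : 4 162
drop   : 4
-5     : 4 -5
+      : -1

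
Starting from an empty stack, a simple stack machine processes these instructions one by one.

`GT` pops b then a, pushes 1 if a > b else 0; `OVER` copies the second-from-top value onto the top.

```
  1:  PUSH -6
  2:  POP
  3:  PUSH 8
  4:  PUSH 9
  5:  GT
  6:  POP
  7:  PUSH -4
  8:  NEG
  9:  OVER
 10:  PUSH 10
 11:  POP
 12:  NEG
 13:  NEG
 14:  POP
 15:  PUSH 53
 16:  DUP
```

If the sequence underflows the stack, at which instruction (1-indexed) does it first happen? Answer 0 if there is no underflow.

9

PUSH -6 → [-6]
POP     → []
PUSH 8  → [8]
PUSH 9  → [8, 9]
GT      → [0]
POP     → []
PUSH -4 → [-4]
NEG     → [4]
OVER  — needs 2 operands, stack has 1 → underflow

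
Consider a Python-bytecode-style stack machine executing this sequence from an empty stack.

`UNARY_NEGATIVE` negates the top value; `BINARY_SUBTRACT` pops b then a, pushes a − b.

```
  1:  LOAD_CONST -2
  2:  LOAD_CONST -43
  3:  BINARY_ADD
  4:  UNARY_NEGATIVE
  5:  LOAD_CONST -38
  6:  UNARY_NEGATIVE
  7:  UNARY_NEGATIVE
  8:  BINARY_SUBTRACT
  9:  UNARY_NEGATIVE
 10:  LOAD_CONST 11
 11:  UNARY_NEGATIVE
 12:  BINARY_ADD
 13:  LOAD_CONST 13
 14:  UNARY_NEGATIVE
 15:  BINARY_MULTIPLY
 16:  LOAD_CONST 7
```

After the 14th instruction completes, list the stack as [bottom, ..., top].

[-94, -13]

LOAD_CONST -2   → [-2]
LOAD_CONST -43  → [-2, -43]
BINARY_ADD      → [-45]
UNARY_NEGATIVE  → [45]
LOAD_CONST -38  → [45, -38]
UNARY_NEGATIVE  → [45, 38]
UNARY_NEGATIVE  → [45, -38]
BINARY_SUBTRACT → [83]
UNARY_NEGATIVE  → [-83]
LOAD_CONST 11   → [-83, 11]
UNARY_NEGATIVE  → [-83, -11]
BINARY_ADD      → [-94]
LOAD_CONST 13   → [-94, 13]
UNARY_NEGATIVE  → [-94, -13]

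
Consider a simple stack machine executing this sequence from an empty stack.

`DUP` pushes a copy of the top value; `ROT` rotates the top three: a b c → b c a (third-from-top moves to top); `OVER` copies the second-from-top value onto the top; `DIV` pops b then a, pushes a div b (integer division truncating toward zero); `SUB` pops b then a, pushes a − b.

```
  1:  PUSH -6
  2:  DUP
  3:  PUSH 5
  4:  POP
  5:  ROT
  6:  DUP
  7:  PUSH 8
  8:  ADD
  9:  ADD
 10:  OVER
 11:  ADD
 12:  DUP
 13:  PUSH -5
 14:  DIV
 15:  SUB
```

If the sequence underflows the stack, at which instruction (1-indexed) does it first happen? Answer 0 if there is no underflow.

PUSH -6 -> [-6]
DUP     -> [-6, -6]
PUSH 5  -> [-6, -6, 5]
POP     -> [-6, -6]
ROT  — needs 3 operands, stack has 2 → underflow

5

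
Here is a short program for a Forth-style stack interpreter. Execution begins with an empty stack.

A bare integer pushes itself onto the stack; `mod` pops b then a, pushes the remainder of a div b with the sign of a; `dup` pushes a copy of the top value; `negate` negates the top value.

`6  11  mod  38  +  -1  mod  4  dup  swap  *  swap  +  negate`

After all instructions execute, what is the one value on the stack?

6      : [6]
11     : [6, 11]
mod    : [6]
38     : [6, 38]
+      : [44]
-1     : [44, -1]
mod    : [0]
4      : [0, 4]
dup    : [0, 4, 4]
swap   : [0, 4, 4]
*      : [0, 16]
swap   : [16, 0]
+      : [16]
negate : [-16]

-16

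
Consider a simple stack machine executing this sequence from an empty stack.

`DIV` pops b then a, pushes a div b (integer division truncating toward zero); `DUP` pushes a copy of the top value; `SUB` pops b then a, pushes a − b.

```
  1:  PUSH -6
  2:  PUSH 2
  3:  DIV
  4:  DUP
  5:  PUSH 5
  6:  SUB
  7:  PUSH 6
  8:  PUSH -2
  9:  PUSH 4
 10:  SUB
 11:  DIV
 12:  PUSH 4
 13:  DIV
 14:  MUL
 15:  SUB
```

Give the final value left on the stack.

-3

PUSH -6 : [-6]
PUSH 2  : [-6, 2]
DIV     : [-3]
DUP     : [-3, -3]
PUSH 5  : [-3, -3, 5]
SUB     : [-3, -8]
PUSH 6  : [-3, -8, 6]
PUSH -2 : [-3, -8, 6, -2]
PUSH 4  : [-3, -8, 6, -2, 4]
SUB     : [-3, -8, 6, -6]
DIV     : [-3, -8, -1]
PUSH 4  : [-3, -8, -1, 4]
DIV     : [-3, -8, 0]
MUL     : [-3, 0]
SUB     : [-3]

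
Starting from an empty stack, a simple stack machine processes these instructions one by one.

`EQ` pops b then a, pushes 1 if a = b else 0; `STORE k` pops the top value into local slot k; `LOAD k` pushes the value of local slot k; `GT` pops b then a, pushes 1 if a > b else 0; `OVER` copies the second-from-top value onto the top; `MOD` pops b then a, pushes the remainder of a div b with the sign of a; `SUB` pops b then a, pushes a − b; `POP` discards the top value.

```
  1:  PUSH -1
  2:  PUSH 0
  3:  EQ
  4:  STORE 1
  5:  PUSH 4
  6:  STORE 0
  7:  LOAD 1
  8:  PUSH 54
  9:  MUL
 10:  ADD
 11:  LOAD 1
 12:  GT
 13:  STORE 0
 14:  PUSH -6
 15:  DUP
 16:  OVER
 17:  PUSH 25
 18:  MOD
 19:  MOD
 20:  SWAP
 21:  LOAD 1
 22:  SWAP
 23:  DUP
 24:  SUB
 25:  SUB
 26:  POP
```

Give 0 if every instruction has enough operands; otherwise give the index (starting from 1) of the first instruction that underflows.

10

PUSH -1  -1
PUSH 0   -1 0
EQ       0
STORE 1  (empty)
PUSH 4   4
STORE 0  (empty)
LOAD 1   0
PUSH 54  0 54
MUL      0
ADD  — needs 2 operands, stack has 1 → underflow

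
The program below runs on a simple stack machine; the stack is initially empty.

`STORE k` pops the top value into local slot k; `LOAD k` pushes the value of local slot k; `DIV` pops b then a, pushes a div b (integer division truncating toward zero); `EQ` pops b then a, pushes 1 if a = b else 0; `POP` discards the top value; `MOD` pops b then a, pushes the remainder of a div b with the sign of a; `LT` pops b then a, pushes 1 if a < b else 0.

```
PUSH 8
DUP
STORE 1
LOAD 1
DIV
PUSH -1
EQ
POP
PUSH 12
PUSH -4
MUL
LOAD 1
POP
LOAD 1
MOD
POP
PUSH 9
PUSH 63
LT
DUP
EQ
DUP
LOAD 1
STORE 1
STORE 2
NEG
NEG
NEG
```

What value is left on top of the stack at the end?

-1

PUSH 8  : [8]
DUP     : [8, 8]
STORE 1 : [8]
LOAD 1  : [8, 8]
DIV     : [1]
PUSH -1 : [1, -1]
EQ      : [0]
POP     : []
PUSH 12 : [12]
PUSH -4 : [12, -4]
MUL     : [-48]
LOAD 1  : [-48, 8]
POP     : [-48]
LOAD 1  : [-48, 8]
MOD     : [0]
POP     : []
PUSH 9  : [9]
PUSH 63 : [9, 63]
LT      : [1]
DUP     : [1, 1]
EQ      : [1]
DUP     : [1, 1]
LOAD 1  : [1, 1, 8]
STORE 1 : [1, 1]
STORE 2 : [1]
NEG     : [-1]
NEG     : [1]
NEG     : [-1]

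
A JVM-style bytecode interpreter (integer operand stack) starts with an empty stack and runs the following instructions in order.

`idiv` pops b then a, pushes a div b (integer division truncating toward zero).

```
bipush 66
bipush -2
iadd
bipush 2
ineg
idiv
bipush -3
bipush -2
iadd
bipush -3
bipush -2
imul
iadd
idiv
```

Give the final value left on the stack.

bipush 66  66
bipush -2  66 -2
iadd       64
bipush 2   64 2
ineg       64 -2
idiv       -32
bipush -3  -32 -3
bipush -2  -32 -3 -2
iadd       -32 -5
bipush -3  -32 -5 -3
bipush -2  -32 -5 -3 -2
imul       -32 -5 6
iadd       -32 1
idiv       -32

-32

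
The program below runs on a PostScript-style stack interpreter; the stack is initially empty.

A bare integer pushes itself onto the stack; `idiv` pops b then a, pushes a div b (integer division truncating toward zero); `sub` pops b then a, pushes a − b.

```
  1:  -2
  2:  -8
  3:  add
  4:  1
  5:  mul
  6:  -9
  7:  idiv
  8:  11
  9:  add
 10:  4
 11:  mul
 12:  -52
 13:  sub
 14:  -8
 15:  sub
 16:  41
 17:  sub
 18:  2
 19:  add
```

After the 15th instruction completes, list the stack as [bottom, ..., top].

[108]

-2   -> [-2]
-8   -> [-2, -8]
add  -> [-10]
1    -> [-10, 1]
mul  -> [-10]
-9   -> [-10, -9]
idiv -> [1]
11   -> [1, 11]
add  -> [12]
4    -> [12, 4]
mul  -> [48]
-52  -> [48, -52]
sub  -> [100]
-8   -> [100, -8]
sub  -> [108]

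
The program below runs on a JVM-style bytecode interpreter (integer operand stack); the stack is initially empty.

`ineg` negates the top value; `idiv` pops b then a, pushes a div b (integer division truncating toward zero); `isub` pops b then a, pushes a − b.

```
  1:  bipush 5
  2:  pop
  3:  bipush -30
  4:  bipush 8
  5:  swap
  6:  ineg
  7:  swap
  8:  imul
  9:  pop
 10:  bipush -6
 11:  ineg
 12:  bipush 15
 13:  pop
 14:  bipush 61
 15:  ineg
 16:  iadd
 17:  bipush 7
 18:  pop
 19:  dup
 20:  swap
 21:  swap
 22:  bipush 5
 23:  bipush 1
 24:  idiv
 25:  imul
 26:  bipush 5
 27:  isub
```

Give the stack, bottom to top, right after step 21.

[-55, -55]

bipush 5   : 5
pop        : (empty)
bipush -30 : -30
bipush 8   : -30 8
swap       : 8 -30
ineg       : 8 30
swap       : 30 8
imul       : 240
pop        : (empty)
bipush -6  : -6
ineg       : 6
bipush 15  : 6 15
pop        : 6
bipush 61  : 6 61
ineg       : 6 -61
iadd       : -55
bipush 7   : -55 7
pop        : -55
dup        : -55 -55
swap       : -55 -55
swap       : -55 -55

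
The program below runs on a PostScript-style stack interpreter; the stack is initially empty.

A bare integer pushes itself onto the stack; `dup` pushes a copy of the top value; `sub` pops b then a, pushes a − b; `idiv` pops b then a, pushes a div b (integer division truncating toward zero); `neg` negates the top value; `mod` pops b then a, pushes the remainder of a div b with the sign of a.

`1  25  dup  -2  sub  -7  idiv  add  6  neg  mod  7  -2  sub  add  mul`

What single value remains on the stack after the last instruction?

13

1     1
25    1 25
dup   1 25 25
-2    1 25 25 -2
sub   1 25 27
-7    1 25 27 -7
idiv  1 25 -3
add   1 22
6     1 22 6
neg   1 22 -6
mod   1 4
7     1 4 7
-2    1 4 7 -2
sub   1 4 9
add   1 13
mul   13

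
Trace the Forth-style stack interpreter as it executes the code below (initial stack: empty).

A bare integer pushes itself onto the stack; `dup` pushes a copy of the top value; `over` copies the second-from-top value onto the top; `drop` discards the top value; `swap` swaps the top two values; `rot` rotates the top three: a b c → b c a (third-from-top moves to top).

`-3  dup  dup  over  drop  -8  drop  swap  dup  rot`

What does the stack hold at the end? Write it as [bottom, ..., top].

-3   -> -3
dup  -> -3 -3
dup  -> -3 -3 -3
over -> -3 -3 -3 -3
drop -> -3 -3 -3
-8   -> -3 -3 -3 -8
drop -> -3 -3 -3
swap -> -3 -3 -3
dup  -> -3 -3 -3 -3
rot  -> -3 -3 -3 -3

[-3, -3, -3, -3]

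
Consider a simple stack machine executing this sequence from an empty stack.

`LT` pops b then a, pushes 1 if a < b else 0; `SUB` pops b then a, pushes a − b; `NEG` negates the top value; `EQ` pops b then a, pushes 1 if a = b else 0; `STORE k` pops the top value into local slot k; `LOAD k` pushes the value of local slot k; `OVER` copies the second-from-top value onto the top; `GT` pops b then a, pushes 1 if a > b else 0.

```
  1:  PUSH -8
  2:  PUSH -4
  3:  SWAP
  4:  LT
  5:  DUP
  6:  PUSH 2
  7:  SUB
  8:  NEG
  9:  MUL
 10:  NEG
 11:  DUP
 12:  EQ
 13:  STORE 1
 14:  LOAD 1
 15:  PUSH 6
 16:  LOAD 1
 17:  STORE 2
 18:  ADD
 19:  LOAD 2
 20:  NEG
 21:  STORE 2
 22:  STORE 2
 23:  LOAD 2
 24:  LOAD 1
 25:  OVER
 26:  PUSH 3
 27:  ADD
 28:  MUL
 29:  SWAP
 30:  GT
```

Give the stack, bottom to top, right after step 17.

PUSH -8 : -8
PUSH -4 : -8 -4
SWAP    : -4 -8
LT      : 0
DUP     : 0 0
PUSH 2  : 0 0 2
SUB     : 0 -2
NEG     : 0 2
MUL     : 0
NEG     : 0
DUP     : 0 0
EQ      : 1
STORE 1 : (empty)
LOAD 1  : 1
PUSH 6  : 1 6
LOAD 1  : 1 6 1
STORE 2 : 1 6

[1, 6]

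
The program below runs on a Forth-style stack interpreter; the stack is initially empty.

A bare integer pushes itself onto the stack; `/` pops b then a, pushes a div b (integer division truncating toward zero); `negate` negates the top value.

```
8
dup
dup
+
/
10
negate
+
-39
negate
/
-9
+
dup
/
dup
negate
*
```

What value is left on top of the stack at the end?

8      -> 8
dup    -> 8 8
dup    -> 8 8 8
+      -> 8 16
/      -> 0
10     -> 0 10
negate -> 0 -10
+      -> -10
-39    -> -10 -39
negate -> -10 39
/      -> 0
-9     -> 0 -9
+      -> -9
dup    -> -9 -9
/      -> 1
dup    -> 1 1
negate -> 1 -1
*      -> -1

-1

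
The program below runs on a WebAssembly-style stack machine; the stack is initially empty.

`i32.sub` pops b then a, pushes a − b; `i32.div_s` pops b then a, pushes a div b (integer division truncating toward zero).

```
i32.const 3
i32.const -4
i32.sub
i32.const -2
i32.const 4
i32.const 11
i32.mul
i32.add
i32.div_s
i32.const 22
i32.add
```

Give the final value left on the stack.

22

i32.const 3  → [3]
i32.const -4 → [3, -4]
i32.sub      → [7]
i32.const -2 → [7, -2]
i32.const 4  → [7, -2, 4]
i32.const 11 → [7, -2, 4, 11]
i32.mul      → [7, -2, 44]
i32.add      → [7, 42]
i32.div_s    → [0]
i32.const 22 → [0, 22]
i32.add      → [22]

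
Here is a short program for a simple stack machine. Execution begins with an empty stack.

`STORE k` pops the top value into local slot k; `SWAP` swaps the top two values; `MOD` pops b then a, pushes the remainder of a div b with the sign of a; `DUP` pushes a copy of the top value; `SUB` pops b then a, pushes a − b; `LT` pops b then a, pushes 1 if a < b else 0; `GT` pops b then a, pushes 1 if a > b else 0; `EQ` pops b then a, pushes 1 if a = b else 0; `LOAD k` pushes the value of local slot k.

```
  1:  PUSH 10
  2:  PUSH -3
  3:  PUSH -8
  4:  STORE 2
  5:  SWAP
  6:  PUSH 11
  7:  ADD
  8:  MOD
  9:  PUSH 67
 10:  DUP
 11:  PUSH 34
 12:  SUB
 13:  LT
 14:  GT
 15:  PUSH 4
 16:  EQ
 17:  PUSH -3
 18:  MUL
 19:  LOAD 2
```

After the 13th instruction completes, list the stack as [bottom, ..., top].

PUSH 10 : 10
PUSH -3 : 10 -3
PUSH -8 : 10 -3 -8
STORE 2 : 10 -3
SWAP    : -3 10
PUSH 11 : -3 10 11
ADD     : -3 21
MOD     : -3
PUSH 67 : -3 67
DUP     : -3 67 67
PUSH 34 : -3 67 67 34
SUB     : -3 67 33
LT      : -3 0

[-3, 0]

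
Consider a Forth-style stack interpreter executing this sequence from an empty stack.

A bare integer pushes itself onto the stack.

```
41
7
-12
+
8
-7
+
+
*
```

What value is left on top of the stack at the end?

41  : 41
7   : 41 7
-12 : 41 7 -12
+   : 41 -5
8   : 41 -5 8
-7  : 41 -5 8 -7
+   : 41 -5 1
+   : 41 -4
*   : -164

-164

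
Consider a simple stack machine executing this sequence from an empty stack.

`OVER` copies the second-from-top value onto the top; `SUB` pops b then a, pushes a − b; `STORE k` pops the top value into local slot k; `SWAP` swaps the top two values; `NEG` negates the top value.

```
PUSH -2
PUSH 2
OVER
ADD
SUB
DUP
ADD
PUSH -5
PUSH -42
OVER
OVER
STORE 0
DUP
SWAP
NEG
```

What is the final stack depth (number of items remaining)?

PUSH -2  -> -2
PUSH 2   -> -2 2
OVER     -> -2 2 -2
ADD      -> -2 0
SUB      -> -2
DUP      -> -2 -2
ADD      -> -4
PUSH -5  -> -4 -5
PUSH -42 -> -4 -5 -42
OVER     -> -4 -5 -42 -5
OVER     -> -4 -5 -42 -5 -42
STORE 0  -> -4 -5 -42 -5
DUP      -> -4 -5 -42 -5 -5
SWAP     -> -4 -5 -42 -5 -5
NEG      -> -4 -5 -42 -5 5

5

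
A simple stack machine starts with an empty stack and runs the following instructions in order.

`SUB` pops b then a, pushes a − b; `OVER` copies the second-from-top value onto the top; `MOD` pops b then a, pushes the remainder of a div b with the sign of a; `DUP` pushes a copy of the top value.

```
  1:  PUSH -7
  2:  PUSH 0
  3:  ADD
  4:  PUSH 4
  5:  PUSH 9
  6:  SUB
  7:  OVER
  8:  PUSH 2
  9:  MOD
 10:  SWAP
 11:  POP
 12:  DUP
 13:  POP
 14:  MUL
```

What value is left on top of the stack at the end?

7

PUSH -7  [-7]
PUSH 0   [-7, 0]
ADD      [-7]
PUSH 4   [-7, 4]
PUSH 9   [-7, 4, 9]
SUB      [-7, -5]
OVER     [-7, -5, -7]
PUSH 2   [-7, -5, -7, 2]
MOD      [-7, -5, -1]
SWAP     [-7, -1, -5]
POP      [-7, -1]
DUP      [-7, -1, -1]
POP      [-7, -1]
MUL      [7]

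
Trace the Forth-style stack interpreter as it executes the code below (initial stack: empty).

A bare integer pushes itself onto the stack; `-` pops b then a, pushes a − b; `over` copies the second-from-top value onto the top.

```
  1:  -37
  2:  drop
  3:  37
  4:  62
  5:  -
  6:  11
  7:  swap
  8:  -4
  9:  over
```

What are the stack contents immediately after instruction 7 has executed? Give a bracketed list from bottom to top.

-37   [-37]
drop  []
37    [37]
62    [37, 62]
-     [-25]
11    [-25, 11]
swap  [11, -25]

[11, -25]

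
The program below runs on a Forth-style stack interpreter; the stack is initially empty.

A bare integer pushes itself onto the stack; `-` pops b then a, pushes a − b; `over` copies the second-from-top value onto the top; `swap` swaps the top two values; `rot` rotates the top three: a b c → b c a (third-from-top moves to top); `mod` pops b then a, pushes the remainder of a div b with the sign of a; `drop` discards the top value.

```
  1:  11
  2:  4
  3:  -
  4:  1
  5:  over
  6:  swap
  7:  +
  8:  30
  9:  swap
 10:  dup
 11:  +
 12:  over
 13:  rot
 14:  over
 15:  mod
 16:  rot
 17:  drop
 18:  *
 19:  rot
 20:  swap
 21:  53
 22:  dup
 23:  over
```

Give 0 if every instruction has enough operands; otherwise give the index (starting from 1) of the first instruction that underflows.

11   → [11]
4    → [11, 4]
-    → [7]
1    → [7, 1]
over → [7, 1, 7]
swap → [7, 7, 1]
+    → [7, 8]
30   → [7, 8, 30]
swap → [7, 30, 8]
dup  → [7, 30, 8, 8]
+    → [7, 30, 16]
over → [7, 30, 16, 30]
rot  → [7, 16, 30, 30]
over → [7, 16, 30, 30, 30]
mod  → [7, 16, 30, 0]
rot  → [7, 30, 0, 16]
drop → [7, 30, 0]
*    → [7, 0]
rot  — needs 3 operands, stack has 2 → underflow

19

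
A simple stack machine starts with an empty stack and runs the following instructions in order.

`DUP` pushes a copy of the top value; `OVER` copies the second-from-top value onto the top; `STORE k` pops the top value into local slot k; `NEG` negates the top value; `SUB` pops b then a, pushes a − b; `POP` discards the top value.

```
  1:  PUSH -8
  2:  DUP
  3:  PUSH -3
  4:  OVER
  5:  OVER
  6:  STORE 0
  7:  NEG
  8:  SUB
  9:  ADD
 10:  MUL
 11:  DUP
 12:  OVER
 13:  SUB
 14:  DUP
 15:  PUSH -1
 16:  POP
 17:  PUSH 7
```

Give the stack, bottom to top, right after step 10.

PUSH -8 : -8
DUP     : -8 -8
PUSH -3 : -8 -8 -3
OVER    : -8 -8 -3 -8
OVER    : -8 -8 -3 -8 -3
STORE 0 : -8 -8 -3 -8
NEG     : -8 -8 -3 8
SUB     : -8 -8 -11
ADD     : -8 -19
MUL     : 152

[152]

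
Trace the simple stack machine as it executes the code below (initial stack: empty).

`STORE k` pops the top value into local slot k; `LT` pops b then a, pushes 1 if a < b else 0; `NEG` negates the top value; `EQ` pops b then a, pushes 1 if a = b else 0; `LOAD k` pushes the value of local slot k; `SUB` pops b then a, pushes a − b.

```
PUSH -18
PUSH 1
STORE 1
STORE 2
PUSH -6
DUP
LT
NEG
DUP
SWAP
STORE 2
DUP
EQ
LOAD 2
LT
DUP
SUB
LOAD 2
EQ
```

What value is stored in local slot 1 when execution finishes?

PUSH -18 : [-18]
PUSH 1   : [-18, 1]
STORE 1  : [-18]
STORE 2  : []
PUSH -6  : [-6]
DUP      : [-6, -6]
LT       : [0]
NEG      : [0]
DUP      : [0, 0]
SWAP     : [0, 0]
STORE 2  : [0]
DUP      : [0, 0]
EQ       : [1]
LOAD 2   : [1, 0]
LT       : [0]
DUP      : [0, 0]
SUB      : [0]
LOAD 2   : [0, 0]
EQ       : [1]

1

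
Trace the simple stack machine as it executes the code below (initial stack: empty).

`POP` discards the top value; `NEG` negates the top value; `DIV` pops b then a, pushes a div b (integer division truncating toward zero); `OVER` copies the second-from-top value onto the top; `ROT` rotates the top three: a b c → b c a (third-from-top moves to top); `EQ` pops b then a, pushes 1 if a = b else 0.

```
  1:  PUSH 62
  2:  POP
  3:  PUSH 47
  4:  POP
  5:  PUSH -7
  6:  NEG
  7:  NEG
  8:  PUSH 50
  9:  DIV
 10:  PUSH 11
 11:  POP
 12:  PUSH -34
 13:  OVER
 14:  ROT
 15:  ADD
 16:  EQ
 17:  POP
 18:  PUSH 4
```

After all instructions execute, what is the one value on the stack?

4

PUSH 62  -> [62]
POP      -> []
PUSH 47  -> [47]
POP      -> []
PUSH -7  -> [-7]
NEG      -> [7]
NEG      -> [-7]
PUSH 50  -> [-7, 50]
DIV      -> [0]
PUSH 11  -> [0, 11]
POP      -> [0]
PUSH -34 -> [0, -34]
OVER     -> [0, -34, 0]
ROT      -> [-34, 0, 0]
ADD      -> [-34, 0]
EQ       -> [0]
POP      -> []
PUSH 4   -> [4]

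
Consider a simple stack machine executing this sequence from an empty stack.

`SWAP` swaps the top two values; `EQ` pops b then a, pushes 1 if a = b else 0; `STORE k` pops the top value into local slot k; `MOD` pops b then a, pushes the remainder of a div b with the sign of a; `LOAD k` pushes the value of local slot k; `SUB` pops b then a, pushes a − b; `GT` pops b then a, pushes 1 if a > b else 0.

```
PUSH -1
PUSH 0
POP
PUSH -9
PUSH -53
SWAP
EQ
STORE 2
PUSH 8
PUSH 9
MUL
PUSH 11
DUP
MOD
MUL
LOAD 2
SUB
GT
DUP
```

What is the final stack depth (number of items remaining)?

PUSH -1   -1
PUSH 0    -1 0
POP       -1
PUSH -9   -1 -9
PUSH -53  -1 -9 -53
SWAP      -1 -53 -9
EQ        -1 0
STORE 2   -1
PUSH 8    -1 8
PUSH 9    -1 8 9
MUL       -1 72
PUSH 11   -1 72 11
DUP       -1 72 11 11
MOD       -1 72 0
MUL       -1 0
LOAD 2    -1 0 0
SUB       -1 0
GT        0
DUP       0 0

2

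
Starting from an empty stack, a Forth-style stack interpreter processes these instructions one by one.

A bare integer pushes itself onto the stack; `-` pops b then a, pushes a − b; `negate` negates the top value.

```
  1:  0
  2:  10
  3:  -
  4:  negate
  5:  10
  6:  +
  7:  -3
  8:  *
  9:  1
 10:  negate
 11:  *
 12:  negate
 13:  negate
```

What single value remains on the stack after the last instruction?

0      → 0
10     → 0 10
-      → -10
negate → 10
10     → 10 10
+      → 20
-3     → 20 -3
*      → -60
1      → -60 1
negate → -60 -1
*      → 60
negate → -60
negate → 60

60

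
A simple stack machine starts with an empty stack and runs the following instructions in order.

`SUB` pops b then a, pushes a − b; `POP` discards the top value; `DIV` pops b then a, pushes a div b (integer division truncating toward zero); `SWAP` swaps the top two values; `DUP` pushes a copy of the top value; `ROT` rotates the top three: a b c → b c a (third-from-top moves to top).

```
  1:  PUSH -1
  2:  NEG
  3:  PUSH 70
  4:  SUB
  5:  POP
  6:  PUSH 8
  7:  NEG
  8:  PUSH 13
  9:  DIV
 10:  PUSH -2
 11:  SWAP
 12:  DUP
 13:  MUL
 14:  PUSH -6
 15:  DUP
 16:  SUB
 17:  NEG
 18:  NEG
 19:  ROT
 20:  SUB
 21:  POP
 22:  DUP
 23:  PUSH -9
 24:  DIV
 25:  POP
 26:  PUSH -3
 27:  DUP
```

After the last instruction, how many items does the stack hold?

PUSH -1 → -1
NEG     → 1
PUSH 70 → 1 70
SUB     → -69
POP     → (empty)
PUSH 8  → 8
NEG     → -8
PUSH 13 → -8 13
DIV     → 0
PUSH -2 → 0 -2
SWAP    → -2 0
DUP     → -2 0 0
MUL     → -2 0
PUSH -6 → -2 0 -6
DUP     → -2 0 -6 -6
SUB     → -2 0 0
NEG     → -2 0 0
NEG     → -2 0 0
ROT     → 0 0 -2
SUB     → 0 2
POP     → 0
DUP     → 0 0
PUSH -9 → 0 0 -9
DIV     → 0 0
POP     → 0
PUSH -3 → 0 -3
DUP     → 0 -3 -3

3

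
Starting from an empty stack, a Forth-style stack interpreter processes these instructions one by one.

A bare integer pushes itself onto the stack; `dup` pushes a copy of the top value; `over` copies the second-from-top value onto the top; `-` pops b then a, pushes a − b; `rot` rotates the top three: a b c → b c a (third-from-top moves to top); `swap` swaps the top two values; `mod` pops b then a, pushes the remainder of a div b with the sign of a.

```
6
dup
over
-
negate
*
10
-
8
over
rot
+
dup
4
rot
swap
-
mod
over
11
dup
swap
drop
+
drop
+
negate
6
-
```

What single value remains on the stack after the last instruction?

6

6      → 6
dup    → 6 6
over   → 6 6 6
-      → 6 0
negate → 6 0
*      → 0
10     → 0 10
-      → -10
8      → -10 8
over   → -10 8 -10
rot    → 8 -10 -10
+      → 8 -20
dup    → 8 -20 -20
4      → 8 -20 -20 4
rot    → 8 -20 4 -20
swap   → 8 -20 -20 4
-      → 8 -20 -24
mod    → 8 -20
over   → 8 -20 8
11     → 8 -20 8 11
dup    → 8 -20 8 11 11
swap   → 8 -20 8 11 11
drop   → 8 -20 8 11
+      → 8 -20 19
drop   → 8 -20
+      → -12
negate → 12
6      → 12 6
-      → 6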